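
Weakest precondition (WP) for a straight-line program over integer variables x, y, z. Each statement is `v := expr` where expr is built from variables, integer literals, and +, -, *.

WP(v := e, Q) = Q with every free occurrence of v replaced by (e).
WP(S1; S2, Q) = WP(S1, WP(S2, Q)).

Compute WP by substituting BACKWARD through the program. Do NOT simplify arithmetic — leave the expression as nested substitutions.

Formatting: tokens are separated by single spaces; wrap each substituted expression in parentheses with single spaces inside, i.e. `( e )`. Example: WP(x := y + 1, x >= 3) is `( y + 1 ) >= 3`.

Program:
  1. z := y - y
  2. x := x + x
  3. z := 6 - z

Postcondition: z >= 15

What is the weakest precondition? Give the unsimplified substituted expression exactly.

Answer: ( 6 - ( y - y ) ) >= 15

Derivation:
post: z >= 15
stmt 3: z := 6 - z  -- replace 1 occurrence(s) of z with (6 - z)
  => ( 6 - z ) >= 15
stmt 2: x := x + x  -- replace 0 occurrence(s) of x with (x + x)
  => ( 6 - z ) >= 15
stmt 1: z := y - y  -- replace 1 occurrence(s) of z with (y - y)
  => ( 6 - ( y - y ) ) >= 15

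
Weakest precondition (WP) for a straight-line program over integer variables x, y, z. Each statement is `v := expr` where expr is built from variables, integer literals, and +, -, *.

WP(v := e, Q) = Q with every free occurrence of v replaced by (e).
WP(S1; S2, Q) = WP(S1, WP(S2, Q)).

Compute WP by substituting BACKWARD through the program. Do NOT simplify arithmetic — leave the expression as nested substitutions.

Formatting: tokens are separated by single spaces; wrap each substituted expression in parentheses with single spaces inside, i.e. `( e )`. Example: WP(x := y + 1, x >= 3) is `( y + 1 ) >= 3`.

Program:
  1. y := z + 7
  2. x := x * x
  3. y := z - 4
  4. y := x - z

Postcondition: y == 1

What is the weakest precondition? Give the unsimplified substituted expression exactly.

Answer: ( ( x * x ) - z ) == 1

Derivation:
post: y == 1
stmt 4: y := x - z  -- replace 1 occurrence(s) of y with (x - z)
  => ( x - z ) == 1
stmt 3: y := z - 4  -- replace 0 occurrence(s) of y with (z - 4)
  => ( x - z ) == 1
stmt 2: x := x * x  -- replace 1 occurrence(s) of x with (x * x)
  => ( ( x * x ) - z ) == 1
stmt 1: y := z + 7  -- replace 0 occurrence(s) of y with (z + 7)
  => ( ( x * x ) - z ) == 1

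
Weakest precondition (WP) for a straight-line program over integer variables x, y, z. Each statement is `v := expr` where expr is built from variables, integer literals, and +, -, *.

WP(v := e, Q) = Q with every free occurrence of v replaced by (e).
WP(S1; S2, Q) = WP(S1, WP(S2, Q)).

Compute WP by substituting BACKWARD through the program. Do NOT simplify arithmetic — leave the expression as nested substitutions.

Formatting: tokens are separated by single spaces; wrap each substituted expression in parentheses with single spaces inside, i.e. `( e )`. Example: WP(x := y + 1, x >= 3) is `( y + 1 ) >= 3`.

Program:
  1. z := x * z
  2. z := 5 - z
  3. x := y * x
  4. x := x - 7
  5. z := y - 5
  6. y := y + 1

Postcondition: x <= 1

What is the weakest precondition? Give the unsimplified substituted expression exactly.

post: x <= 1
stmt 6: y := y + 1  -- replace 0 occurrence(s) of y with (y + 1)
  => x <= 1
stmt 5: z := y - 5  -- replace 0 occurrence(s) of z with (y - 5)
  => x <= 1
stmt 4: x := x - 7  -- replace 1 occurrence(s) of x with (x - 7)
  => ( x - 7 ) <= 1
stmt 3: x := y * x  -- replace 1 occurrence(s) of x with (y * x)
  => ( ( y * x ) - 7 ) <= 1
stmt 2: z := 5 - z  -- replace 0 occurrence(s) of z with (5 - z)
  => ( ( y * x ) - 7 ) <= 1
stmt 1: z := x * z  -- replace 0 occurrence(s) of z with (x * z)
  => ( ( y * x ) - 7 ) <= 1

Answer: ( ( y * x ) - 7 ) <= 1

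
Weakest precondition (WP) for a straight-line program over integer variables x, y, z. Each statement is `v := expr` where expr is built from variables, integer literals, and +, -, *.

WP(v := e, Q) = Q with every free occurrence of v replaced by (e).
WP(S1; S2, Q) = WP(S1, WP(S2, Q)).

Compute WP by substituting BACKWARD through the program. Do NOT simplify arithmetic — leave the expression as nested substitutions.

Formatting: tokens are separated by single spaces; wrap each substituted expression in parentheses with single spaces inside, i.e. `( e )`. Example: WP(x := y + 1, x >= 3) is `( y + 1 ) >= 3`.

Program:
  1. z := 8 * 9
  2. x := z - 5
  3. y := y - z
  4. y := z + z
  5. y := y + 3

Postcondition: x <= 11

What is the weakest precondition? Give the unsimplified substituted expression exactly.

post: x <= 11
stmt 5: y := y + 3  -- replace 0 occurrence(s) of y with (y + 3)
  => x <= 11
stmt 4: y := z + z  -- replace 0 occurrence(s) of y with (z + z)
  => x <= 11
stmt 3: y := y - z  -- replace 0 occurrence(s) of y with (y - z)
  => x <= 11
stmt 2: x := z - 5  -- replace 1 occurrence(s) of x with (z - 5)
  => ( z - 5 ) <= 11
stmt 1: z := 8 * 9  -- replace 1 occurrence(s) of z with (8 * 9)
  => ( ( 8 * 9 ) - 5 ) <= 11

Answer: ( ( 8 * 9 ) - 5 ) <= 11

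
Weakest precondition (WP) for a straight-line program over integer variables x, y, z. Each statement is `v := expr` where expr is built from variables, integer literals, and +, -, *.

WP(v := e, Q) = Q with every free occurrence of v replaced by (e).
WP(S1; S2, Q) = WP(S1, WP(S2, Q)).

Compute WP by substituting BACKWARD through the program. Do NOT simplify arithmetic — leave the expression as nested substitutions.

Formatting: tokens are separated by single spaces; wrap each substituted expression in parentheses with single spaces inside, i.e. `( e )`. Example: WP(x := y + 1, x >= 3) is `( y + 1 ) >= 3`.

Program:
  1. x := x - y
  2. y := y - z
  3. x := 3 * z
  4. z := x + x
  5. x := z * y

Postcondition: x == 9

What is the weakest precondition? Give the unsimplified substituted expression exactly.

Answer: ( ( ( 3 * z ) + ( 3 * z ) ) * ( y - z ) ) == 9

Derivation:
post: x == 9
stmt 5: x := z * y  -- replace 1 occurrence(s) of x with (z * y)
  => ( z * y ) == 9
stmt 4: z := x + x  -- replace 1 occurrence(s) of z with (x + x)
  => ( ( x + x ) * y ) == 9
stmt 3: x := 3 * z  -- replace 2 occurrence(s) of x with (3 * z)
  => ( ( ( 3 * z ) + ( 3 * z ) ) * y ) == 9
stmt 2: y := y - z  -- replace 1 occurrence(s) of y with (y - z)
  => ( ( ( 3 * z ) + ( 3 * z ) ) * ( y - z ) ) == 9
stmt 1: x := x - y  -- replace 0 occurrence(s) of x with (x - y)
  => ( ( ( 3 * z ) + ( 3 * z ) ) * ( y - z ) ) == 9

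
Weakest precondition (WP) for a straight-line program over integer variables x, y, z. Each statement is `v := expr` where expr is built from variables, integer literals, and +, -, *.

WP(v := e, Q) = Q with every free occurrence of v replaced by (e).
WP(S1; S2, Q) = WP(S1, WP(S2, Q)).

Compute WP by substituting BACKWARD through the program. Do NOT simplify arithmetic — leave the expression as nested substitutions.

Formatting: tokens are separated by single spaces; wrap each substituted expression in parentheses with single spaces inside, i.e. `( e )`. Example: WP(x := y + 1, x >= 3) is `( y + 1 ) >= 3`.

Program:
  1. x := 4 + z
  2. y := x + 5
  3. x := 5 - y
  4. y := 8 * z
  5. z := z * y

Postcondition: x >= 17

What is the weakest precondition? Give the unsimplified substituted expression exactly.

Answer: ( 5 - ( ( 4 + z ) + 5 ) ) >= 17

Derivation:
post: x >= 17
stmt 5: z := z * y  -- replace 0 occurrence(s) of z with (z * y)
  => x >= 17
stmt 4: y := 8 * z  -- replace 0 occurrence(s) of y with (8 * z)
  => x >= 17
stmt 3: x := 5 - y  -- replace 1 occurrence(s) of x with (5 - y)
  => ( 5 - y ) >= 17
stmt 2: y := x + 5  -- replace 1 occurrence(s) of y with (x + 5)
  => ( 5 - ( x + 5 ) ) >= 17
stmt 1: x := 4 + z  -- replace 1 occurrence(s) of x with (4 + z)
  => ( 5 - ( ( 4 + z ) + 5 ) ) >= 17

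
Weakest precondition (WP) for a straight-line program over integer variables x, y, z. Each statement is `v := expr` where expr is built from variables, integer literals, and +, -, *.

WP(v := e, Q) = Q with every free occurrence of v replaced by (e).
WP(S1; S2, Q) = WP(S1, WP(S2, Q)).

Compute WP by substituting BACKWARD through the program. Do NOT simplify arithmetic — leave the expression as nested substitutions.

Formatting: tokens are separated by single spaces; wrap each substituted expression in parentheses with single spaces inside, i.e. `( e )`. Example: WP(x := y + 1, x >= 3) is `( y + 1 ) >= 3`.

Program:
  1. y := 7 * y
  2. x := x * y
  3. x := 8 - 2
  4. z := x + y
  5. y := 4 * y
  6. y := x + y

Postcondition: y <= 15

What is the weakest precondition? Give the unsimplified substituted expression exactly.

Answer: ( ( 8 - 2 ) + ( 4 * ( 7 * y ) ) ) <= 15

Derivation:
post: y <= 15
stmt 6: y := x + y  -- replace 1 occurrence(s) of y with (x + y)
  => ( x + y ) <= 15
stmt 5: y := 4 * y  -- replace 1 occurrence(s) of y with (4 * y)
  => ( x + ( 4 * y ) ) <= 15
stmt 4: z := x + y  -- replace 0 occurrence(s) of z with (x + y)
  => ( x + ( 4 * y ) ) <= 15
stmt 3: x := 8 - 2  -- replace 1 occurrence(s) of x with (8 - 2)
  => ( ( 8 - 2 ) + ( 4 * y ) ) <= 15
stmt 2: x := x * y  -- replace 0 occurrence(s) of x with (x * y)
  => ( ( 8 - 2 ) + ( 4 * y ) ) <= 15
stmt 1: y := 7 * y  -- replace 1 occurrence(s) of y with (7 * y)
  => ( ( 8 - 2 ) + ( 4 * ( 7 * y ) ) ) <= 15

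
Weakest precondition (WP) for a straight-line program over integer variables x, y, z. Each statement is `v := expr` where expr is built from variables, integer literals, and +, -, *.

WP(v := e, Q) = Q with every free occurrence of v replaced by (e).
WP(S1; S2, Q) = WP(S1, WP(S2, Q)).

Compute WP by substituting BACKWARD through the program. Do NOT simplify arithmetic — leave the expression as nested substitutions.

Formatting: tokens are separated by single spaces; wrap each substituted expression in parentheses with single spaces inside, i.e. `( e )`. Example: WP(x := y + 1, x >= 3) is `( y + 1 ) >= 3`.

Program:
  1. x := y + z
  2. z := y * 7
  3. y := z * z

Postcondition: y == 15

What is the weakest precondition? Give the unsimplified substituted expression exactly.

post: y == 15
stmt 3: y := z * z  -- replace 1 occurrence(s) of y with (z * z)
  => ( z * z ) == 15
stmt 2: z := y * 7  -- replace 2 occurrence(s) of z with (y * 7)
  => ( ( y * 7 ) * ( y * 7 ) ) == 15
stmt 1: x := y + z  -- replace 0 occurrence(s) of x with (y + z)
  => ( ( y * 7 ) * ( y * 7 ) ) == 15

Answer: ( ( y * 7 ) * ( y * 7 ) ) == 15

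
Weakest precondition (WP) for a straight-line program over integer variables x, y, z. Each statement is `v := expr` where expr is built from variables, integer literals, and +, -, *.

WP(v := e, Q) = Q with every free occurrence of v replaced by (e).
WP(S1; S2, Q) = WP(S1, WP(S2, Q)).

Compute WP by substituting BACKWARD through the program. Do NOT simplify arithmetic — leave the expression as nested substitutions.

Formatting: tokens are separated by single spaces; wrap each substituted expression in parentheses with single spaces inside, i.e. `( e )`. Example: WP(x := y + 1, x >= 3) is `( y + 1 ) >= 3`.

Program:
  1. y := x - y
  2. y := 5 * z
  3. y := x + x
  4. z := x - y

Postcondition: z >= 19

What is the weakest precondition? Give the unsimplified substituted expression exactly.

Answer: ( x - ( x + x ) ) >= 19

Derivation:
post: z >= 19
stmt 4: z := x - y  -- replace 1 occurrence(s) of z with (x - y)
  => ( x - y ) >= 19
stmt 3: y := x + x  -- replace 1 occurrence(s) of y with (x + x)
  => ( x - ( x + x ) ) >= 19
stmt 2: y := 5 * z  -- replace 0 occurrence(s) of y with (5 * z)
  => ( x - ( x + x ) ) >= 19
stmt 1: y := x - y  -- replace 0 occurrence(s) of y with (x - y)
  => ( x - ( x + x ) ) >= 19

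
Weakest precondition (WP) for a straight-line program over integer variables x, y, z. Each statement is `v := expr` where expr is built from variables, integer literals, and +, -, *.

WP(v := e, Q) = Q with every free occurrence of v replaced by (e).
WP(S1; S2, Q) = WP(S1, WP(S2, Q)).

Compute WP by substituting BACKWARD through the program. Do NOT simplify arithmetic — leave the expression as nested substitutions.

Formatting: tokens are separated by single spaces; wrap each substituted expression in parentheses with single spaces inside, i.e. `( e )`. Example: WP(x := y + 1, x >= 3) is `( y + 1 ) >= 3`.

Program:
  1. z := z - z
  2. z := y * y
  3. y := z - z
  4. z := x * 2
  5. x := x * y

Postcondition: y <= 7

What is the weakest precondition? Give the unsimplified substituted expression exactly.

Answer: ( ( y * y ) - ( y * y ) ) <= 7

Derivation:
post: y <= 7
stmt 5: x := x * y  -- replace 0 occurrence(s) of x with (x * y)
  => y <= 7
stmt 4: z := x * 2  -- replace 0 occurrence(s) of z with (x * 2)
  => y <= 7
stmt 3: y := z - z  -- replace 1 occurrence(s) of y with (z - z)
  => ( z - z ) <= 7
stmt 2: z := y * y  -- replace 2 occurrence(s) of z with (y * y)
  => ( ( y * y ) - ( y * y ) ) <= 7
stmt 1: z := z - z  -- replace 0 occurrence(s) of z with (z - z)
  => ( ( y * y ) - ( y * y ) ) <= 7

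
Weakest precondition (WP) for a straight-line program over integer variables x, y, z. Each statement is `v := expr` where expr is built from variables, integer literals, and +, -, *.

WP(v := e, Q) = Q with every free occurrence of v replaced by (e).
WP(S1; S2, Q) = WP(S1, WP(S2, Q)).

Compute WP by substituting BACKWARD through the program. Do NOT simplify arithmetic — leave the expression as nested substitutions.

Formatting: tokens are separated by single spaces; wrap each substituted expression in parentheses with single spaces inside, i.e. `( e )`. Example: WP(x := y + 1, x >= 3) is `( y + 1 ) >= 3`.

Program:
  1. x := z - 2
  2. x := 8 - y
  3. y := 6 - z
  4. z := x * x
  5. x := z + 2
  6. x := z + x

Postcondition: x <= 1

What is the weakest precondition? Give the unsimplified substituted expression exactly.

Answer: ( ( ( 8 - y ) * ( 8 - y ) ) + ( ( ( 8 - y ) * ( 8 - y ) ) + 2 ) ) <= 1

Derivation:
post: x <= 1
stmt 6: x := z + x  -- replace 1 occurrence(s) of x with (z + x)
  => ( z + x ) <= 1
stmt 5: x := z + 2  -- replace 1 occurrence(s) of x with (z + 2)
  => ( z + ( z + 2 ) ) <= 1
stmt 4: z := x * x  -- replace 2 occurrence(s) of z with (x * x)
  => ( ( x * x ) + ( ( x * x ) + 2 ) ) <= 1
stmt 3: y := 6 - z  -- replace 0 occurrence(s) of y with (6 - z)
  => ( ( x * x ) + ( ( x * x ) + 2 ) ) <= 1
stmt 2: x := 8 - y  -- replace 4 occurrence(s) of x with (8 - y)
  => ( ( ( 8 - y ) * ( 8 - y ) ) + ( ( ( 8 - y ) * ( 8 - y ) ) + 2 ) ) <= 1
stmt 1: x := z - 2  -- replace 0 occurrence(s) of x with (z - 2)
  => ( ( ( 8 - y ) * ( 8 - y ) ) + ( ( ( 8 - y ) * ( 8 - y ) ) + 2 ) ) <= 1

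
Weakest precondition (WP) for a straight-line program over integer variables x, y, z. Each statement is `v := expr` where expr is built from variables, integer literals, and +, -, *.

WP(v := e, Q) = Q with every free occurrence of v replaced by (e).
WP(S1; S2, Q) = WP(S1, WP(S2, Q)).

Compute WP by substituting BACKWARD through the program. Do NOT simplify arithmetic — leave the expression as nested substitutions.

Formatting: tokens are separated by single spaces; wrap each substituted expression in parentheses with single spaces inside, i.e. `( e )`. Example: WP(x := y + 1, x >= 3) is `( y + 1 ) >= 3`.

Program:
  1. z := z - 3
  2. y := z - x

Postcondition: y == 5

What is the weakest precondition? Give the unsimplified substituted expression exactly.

post: y == 5
stmt 2: y := z - x  -- replace 1 occurrence(s) of y with (z - x)
  => ( z - x ) == 5
stmt 1: z := z - 3  -- replace 1 occurrence(s) of z with (z - 3)
  => ( ( z - 3 ) - x ) == 5

Answer: ( ( z - 3 ) - x ) == 5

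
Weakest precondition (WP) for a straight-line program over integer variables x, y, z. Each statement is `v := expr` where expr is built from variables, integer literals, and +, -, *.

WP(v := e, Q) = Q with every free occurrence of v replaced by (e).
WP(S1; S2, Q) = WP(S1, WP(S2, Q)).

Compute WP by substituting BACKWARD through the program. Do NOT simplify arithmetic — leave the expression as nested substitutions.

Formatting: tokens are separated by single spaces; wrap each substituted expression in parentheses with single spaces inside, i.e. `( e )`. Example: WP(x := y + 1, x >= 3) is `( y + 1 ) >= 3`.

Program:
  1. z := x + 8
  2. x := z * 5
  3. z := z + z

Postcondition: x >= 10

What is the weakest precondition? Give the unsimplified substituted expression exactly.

post: x >= 10
stmt 3: z := z + z  -- replace 0 occurrence(s) of z with (z + z)
  => x >= 10
stmt 2: x := z * 5  -- replace 1 occurrence(s) of x with (z * 5)
  => ( z * 5 ) >= 10
stmt 1: z := x + 8  -- replace 1 occurrence(s) of z with (x + 8)
  => ( ( x + 8 ) * 5 ) >= 10

Answer: ( ( x + 8 ) * 5 ) >= 10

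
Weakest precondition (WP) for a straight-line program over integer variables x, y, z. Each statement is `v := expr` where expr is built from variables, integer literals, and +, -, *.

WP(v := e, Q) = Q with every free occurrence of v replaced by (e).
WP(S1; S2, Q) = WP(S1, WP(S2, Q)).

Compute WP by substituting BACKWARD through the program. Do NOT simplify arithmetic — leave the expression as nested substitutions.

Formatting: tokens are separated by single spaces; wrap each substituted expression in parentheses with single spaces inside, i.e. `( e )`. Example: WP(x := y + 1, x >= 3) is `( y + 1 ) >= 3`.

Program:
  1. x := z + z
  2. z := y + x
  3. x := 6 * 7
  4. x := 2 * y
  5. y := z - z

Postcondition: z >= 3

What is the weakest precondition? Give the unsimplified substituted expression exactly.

Answer: ( y + ( z + z ) ) >= 3

Derivation:
post: z >= 3
stmt 5: y := z - z  -- replace 0 occurrence(s) of y with (z - z)
  => z >= 3
stmt 4: x := 2 * y  -- replace 0 occurrence(s) of x with (2 * y)
  => z >= 3
stmt 3: x := 6 * 7  -- replace 0 occurrence(s) of x with (6 * 7)
  => z >= 3
stmt 2: z := y + x  -- replace 1 occurrence(s) of z with (y + x)
  => ( y + x ) >= 3
stmt 1: x := z + z  -- replace 1 occurrence(s) of x with (z + z)
  => ( y + ( z + z ) ) >= 3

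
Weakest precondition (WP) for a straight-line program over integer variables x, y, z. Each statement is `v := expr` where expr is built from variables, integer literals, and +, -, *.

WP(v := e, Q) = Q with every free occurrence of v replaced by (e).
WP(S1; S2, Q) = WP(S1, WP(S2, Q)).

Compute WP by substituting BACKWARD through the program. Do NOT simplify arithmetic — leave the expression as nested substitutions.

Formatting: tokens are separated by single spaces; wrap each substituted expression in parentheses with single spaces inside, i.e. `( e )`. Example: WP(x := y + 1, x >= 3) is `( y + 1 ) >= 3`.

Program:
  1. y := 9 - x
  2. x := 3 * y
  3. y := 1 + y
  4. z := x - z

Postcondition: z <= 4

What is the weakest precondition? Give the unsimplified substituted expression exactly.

post: z <= 4
stmt 4: z := x - z  -- replace 1 occurrence(s) of z with (x - z)
  => ( x - z ) <= 4
stmt 3: y := 1 + y  -- replace 0 occurrence(s) of y with (1 + y)
  => ( x - z ) <= 4
stmt 2: x := 3 * y  -- replace 1 occurrence(s) of x with (3 * y)
  => ( ( 3 * y ) - z ) <= 4
stmt 1: y := 9 - x  -- replace 1 occurrence(s) of y with (9 - x)
  => ( ( 3 * ( 9 - x ) ) - z ) <= 4

Answer: ( ( 3 * ( 9 - x ) ) - z ) <= 4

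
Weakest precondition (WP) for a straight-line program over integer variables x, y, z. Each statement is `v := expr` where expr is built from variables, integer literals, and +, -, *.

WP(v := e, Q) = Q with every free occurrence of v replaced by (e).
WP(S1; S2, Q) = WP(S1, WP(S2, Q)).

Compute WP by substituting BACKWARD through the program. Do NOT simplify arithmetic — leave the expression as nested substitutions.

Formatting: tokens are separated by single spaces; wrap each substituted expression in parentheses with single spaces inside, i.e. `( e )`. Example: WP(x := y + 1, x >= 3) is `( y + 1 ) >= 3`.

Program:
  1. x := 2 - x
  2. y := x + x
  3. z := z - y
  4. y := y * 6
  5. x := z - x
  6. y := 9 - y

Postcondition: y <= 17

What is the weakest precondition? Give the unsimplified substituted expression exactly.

post: y <= 17
stmt 6: y := 9 - y  -- replace 1 occurrence(s) of y with (9 - y)
  => ( 9 - y ) <= 17
stmt 5: x := z - x  -- replace 0 occurrence(s) of x with (z - x)
  => ( 9 - y ) <= 17
stmt 4: y := y * 6  -- replace 1 occurrence(s) of y with (y * 6)
  => ( 9 - ( y * 6 ) ) <= 17
stmt 3: z := z - y  -- replace 0 occurrence(s) of z with (z - y)
  => ( 9 - ( y * 6 ) ) <= 17
stmt 2: y := x + x  -- replace 1 occurrence(s) of y with (x + x)
  => ( 9 - ( ( x + x ) * 6 ) ) <= 17
stmt 1: x := 2 - x  -- replace 2 occurrence(s) of x with (2 - x)
  => ( 9 - ( ( ( 2 - x ) + ( 2 - x ) ) * 6 ) ) <= 17

Answer: ( 9 - ( ( ( 2 - x ) + ( 2 - x ) ) * 6 ) ) <= 17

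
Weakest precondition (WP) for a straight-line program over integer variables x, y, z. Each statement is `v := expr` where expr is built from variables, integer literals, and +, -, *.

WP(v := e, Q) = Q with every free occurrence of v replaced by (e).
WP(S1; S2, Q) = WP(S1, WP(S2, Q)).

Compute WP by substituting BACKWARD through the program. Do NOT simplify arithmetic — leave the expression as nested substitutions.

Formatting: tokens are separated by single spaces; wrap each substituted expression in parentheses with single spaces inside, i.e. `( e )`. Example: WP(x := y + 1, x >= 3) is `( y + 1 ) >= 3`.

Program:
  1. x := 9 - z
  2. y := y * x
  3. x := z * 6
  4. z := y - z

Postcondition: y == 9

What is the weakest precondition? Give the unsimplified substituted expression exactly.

post: y == 9
stmt 4: z := y - z  -- replace 0 occurrence(s) of z with (y - z)
  => y == 9
stmt 3: x := z * 6  -- replace 0 occurrence(s) of x with (z * 6)
  => y == 9
stmt 2: y := y * x  -- replace 1 occurrence(s) of y with (y * x)
  => ( y * x ) == 9
stmt 1: x := 9 - z  -- replace 1 occurrence(s) of x with (9 - z)
  => ( y * ( 9 - z ) ) == 9

Answer: ( y * ( 9 - z ) ) == 9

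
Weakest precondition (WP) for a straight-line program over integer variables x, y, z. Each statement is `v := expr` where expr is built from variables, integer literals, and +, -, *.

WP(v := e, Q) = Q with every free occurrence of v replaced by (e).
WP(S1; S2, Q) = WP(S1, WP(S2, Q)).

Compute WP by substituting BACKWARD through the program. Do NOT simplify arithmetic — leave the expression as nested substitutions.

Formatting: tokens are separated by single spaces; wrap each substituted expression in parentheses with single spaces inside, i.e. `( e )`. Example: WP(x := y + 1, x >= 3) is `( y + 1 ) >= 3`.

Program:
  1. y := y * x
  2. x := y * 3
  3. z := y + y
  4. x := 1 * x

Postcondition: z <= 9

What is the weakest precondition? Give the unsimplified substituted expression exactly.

post: z <= 9
stmt 4: x := 1 * x  -- replace 0 occurrence(s) of x with (1 * x)
  => z <= 9
stmt 3: z := y + y  -- replace 1 occurrence(s) of z with (y + y)
  => ( y + y ) <= 9
stmt 2: x := y * 3  -- replace 0 occurrence(s) of x with (y * 3)
  => ( y + y ) <= 9
stmt 1: y := y * x  -- replace 2 occurrence(s) of y with (y * x)
  => ( ( y * x ) + ( y * x ) ) <= 9

Answer: ( ( y * x ) + ( y * x ) ) <= 9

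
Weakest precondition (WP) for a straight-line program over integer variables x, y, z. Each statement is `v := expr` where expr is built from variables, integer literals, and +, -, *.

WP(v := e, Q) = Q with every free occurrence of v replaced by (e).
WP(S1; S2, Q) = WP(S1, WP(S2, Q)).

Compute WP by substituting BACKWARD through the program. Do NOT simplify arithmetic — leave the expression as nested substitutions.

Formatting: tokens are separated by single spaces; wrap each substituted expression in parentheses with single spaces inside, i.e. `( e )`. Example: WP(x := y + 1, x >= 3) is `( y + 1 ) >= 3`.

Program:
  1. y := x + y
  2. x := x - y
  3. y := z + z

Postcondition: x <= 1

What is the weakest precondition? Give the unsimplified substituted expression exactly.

post: x <= 1
stmt 3: y := z + z  -- replace 0 occurrence(s) of y with (z + z)
  => x <= 1
stmt 2: x := x - y  -- replace 1 occurrence(s) of x with (x - y)
  => ( x - y ) <= 1
stmt 1: y := x + y  -- replace 1 occurrence(s) of y with (x + y)
  => ( x - ( x + y ) ) <= 1

Answer: ( x - ( x + y ) ) <= 1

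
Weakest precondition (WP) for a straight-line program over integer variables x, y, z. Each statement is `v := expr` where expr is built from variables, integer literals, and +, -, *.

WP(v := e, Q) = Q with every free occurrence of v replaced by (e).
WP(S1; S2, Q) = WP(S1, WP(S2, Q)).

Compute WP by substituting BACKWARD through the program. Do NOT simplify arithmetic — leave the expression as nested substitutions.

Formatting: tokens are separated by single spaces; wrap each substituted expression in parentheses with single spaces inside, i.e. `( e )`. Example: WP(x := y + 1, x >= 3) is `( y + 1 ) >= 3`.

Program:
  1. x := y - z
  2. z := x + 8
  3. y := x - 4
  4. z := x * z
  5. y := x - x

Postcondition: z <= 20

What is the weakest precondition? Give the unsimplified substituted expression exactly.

Answer: ( ( y - z ) * ( ( y - z ) + 8 ) ) <= 20

Derivation:
post: z <= 20
stmt 5: y := x - x  -- replace 0 occurrence(s) of y with (x - x)
  => z <= 20
stmt 4: z := x * z  -- replace 1 occurrence(s) of z with (x * z)
  => ( x * z ) <= 20
stmt 3: y := x - 4  -- replace 0 occurrence(s) of y with (x - 4)
  => ( x * z ) <= 20
stmt 2: z := x + 8  -- replace 1 occurrence(s) of z with (x + 8)
  => ( x * ( x + 8 ) ) <= 20
stmt 1: x := y - z  -- replace 2 occurrence(s) of x with (y - z)
  => ( ( y - z ) * ( ( y - z ) + 8 ) ) <= 20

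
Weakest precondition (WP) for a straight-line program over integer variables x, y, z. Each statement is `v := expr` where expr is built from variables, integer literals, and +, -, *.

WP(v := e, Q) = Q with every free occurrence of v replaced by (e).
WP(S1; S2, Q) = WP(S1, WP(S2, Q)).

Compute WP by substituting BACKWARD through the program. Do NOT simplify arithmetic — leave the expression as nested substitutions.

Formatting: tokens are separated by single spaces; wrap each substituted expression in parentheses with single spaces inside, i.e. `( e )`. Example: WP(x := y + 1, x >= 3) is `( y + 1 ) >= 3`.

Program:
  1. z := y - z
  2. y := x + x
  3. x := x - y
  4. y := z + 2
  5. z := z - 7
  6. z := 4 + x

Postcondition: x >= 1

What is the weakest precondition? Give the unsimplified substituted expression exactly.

post: x >= 1
stmt 6: z := 4 + x  -- replace 0 occurrence(s) of z with (4 + x)
  => x >= 1
stmt 5: z := z - 7  -- replace 0 occurrence(s) of z with (z - 7)
  => x >= 1
stmt 4: y := z + 2  -- replace 0 occurrence(s) of y with (z + 2)
  => x >= 1
stmt 3: x := x - y  -- replace 1 occurrence(s) of x with (x - y)
  => ( x - y ) >= 1
stmt 2: y := x + x  -- replace 1 occurrence(s) of y with (x + x)
  => ( x - ( x + x ) ) >= 1
stmt 1: z := y - z  -- replace 0 occurrence(s) of z with (y - z)
  => ( x - ( x + x ) ) >= 1

Answer: ( x - ( x + x ) ) >= 1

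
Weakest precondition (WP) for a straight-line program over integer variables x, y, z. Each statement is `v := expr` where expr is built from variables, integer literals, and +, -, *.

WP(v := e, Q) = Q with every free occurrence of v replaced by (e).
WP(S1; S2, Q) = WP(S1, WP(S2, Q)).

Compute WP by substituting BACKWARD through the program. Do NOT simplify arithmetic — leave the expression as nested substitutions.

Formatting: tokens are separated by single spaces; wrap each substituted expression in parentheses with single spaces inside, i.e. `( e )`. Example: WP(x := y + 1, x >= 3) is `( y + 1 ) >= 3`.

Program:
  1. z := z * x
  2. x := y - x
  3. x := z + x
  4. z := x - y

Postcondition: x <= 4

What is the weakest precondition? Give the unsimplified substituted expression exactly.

Answer: ( ( z * x ) + ( y - x ) ) <= 4

Derivation:
post: x <= 4
stmt 4: z := x - y  -- replace 0 occurrence(s) of z with (x - y)
  => x <= 4
stmt 3: x := z + x  -- replace 1 occurrence(s) of x with (z + x)
  => ( z + x ) <= 4
stmt 2: x := y - x  -- replace 1 occurrence(s) of x with (y - x)
  => ( z + ( y - x ) ) <= 4
stmt 1: z := z * x  -- replace 1 occurrence(s) of z with (z * x)
  => ( ( z * x ) + ( y - x ) ) <= 4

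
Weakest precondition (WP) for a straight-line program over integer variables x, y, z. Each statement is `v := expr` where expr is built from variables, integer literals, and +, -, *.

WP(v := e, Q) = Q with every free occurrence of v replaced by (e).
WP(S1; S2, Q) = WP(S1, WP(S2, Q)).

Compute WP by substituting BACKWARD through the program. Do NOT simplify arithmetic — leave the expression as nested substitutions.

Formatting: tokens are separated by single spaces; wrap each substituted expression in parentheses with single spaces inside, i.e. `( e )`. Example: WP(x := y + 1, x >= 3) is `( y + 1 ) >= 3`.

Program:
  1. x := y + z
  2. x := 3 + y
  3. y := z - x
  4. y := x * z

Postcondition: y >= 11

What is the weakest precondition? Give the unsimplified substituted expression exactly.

post: y >= 11
stmt 4: y := x * z  -- replace 1 occurrence(s) of y with (x * z)
  => ( x * z ) >= 11
stmt 3: y := z - x  -- replace 0 occurrence(s) of y with (z - x)
  => ( x * z ) >= 11
stmt 2: x := 3 + y  -- replace 1 occurrence(s) of x with (3 + y)
  => ( ( 3 + y ) * z ) >= 11
stmt 1: x := y + z  -- replace 0 occurrence(s) of x with (y + z)
  => ( ( 3 + y ) * z ) >= 11

Answer: ( ( 3 + y ) * z ) >= 11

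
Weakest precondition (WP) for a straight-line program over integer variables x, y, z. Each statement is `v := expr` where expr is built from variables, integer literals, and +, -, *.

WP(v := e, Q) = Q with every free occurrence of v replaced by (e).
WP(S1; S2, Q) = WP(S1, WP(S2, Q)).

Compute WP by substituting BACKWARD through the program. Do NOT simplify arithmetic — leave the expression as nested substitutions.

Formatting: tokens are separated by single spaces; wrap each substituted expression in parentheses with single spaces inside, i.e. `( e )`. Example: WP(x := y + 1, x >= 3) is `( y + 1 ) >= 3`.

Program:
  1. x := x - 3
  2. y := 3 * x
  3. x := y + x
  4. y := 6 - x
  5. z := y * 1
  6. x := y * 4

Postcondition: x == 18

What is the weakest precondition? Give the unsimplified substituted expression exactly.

Answer: ( ( 6 - ( ( 3 * ( x - 3 ) ) + ( x - 3 ) ) ) * 4 ) == 18

Derivation:
post: x == 18
stmt 6: x := y * 4  -- replace 1 occurrence(s) of x with (y * 4)
  => ( y * 4 ) == 18
stmt 5: z := y * 1  -- replace 0 occurrence(s) of z with (y * 1)
  => ( y * 4 ) == 18
stmt 4: y := 6 - x  -- replace 1 occurrence(s) of y with (6 - x)
  => ( ( 6 - x ) * 4 ) == 18
stmt 3: x := y + x  -- replace 1 occurrence(s) of x with (y + x)
  => ( ( 6 - ( y + x ) ) * 4 ) == 18
stmt 2: y := 3 * x  -- replace 1 occurrence(s) of y with (3 * x)
  => ( ( 6 - ( ( 3 * x ) + x ) ) * 4 ) == 18
stmt 1: x := x - 3  -- replace 2 occurrence(s) of x with (x - 3)
  => ( ( 6 - ( ( 3 * ( x - 3 ) ) + ( x - 3 ) ) ) * 4 ) == 18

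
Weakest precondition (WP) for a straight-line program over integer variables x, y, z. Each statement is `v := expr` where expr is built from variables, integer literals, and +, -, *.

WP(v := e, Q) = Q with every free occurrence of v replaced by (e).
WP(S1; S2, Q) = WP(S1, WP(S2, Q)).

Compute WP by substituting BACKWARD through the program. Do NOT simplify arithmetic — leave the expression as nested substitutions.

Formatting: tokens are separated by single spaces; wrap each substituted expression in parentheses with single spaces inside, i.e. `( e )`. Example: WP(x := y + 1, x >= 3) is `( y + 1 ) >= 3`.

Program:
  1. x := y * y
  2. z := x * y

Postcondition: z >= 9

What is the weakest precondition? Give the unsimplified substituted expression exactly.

Answer: ( ( y * y ) * y ) >= 9

Derivation:
post: z >= 9
stmt 2: z := x * y  -- replace 1 occurrence(s) of z with (x * y)
  => ( x * y ) >= 9
stmt 1: x := y * y  -- replace 1 occurrence(s) of x with (y * y)
  => ( ( y * y ) * y ) >= 9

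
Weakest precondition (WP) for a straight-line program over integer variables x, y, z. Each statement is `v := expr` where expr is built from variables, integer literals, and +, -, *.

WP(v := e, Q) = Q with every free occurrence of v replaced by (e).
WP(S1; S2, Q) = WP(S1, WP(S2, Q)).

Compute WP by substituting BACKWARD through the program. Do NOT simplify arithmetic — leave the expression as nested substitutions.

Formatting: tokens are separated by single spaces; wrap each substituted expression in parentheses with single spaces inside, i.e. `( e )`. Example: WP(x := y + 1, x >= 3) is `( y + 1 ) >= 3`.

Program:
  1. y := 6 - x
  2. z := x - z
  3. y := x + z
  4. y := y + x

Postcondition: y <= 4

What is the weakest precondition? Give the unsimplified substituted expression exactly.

Answer: ( ( x + ( x - z ) ) + x ) <= 4

Derivation:
post: y <= 4
stmt 4: y := y + x  -- replace 1 occurrence(s) of y with (y + x)
  => ( y + x ) <= 4
stmt 3: y := x + z  -- replace 1 occurrence(s) of y with (x + z)
  => ( ( x + z ) + x ) <= 4
stmt 2: z := x - z  -- replace 1 occurrence(s) of z with (x - z)
  => ( ( x + ( x - z ) ) + x ) <= 4
stmt 1: y := 6 - x  -- replace 0 occurrence(s) of y with (6 - x)
  => ( ( x + ( x - z ) ) + x ) <= 4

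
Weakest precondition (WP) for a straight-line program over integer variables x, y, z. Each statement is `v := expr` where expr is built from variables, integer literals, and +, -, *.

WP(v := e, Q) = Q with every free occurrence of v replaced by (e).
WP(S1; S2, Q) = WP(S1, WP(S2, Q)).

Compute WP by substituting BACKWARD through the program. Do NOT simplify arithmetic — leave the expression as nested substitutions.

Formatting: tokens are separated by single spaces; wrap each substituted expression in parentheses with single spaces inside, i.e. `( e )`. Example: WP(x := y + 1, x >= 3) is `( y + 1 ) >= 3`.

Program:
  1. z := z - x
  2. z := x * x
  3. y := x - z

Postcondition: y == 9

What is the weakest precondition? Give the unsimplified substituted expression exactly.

post: y == 9
stmt 3: y := x - z  -- replace 1 occurrence(s) of y with (x - z)
  => ( x - z ) == 9
stmt 2: z := x * x  -- replace 1 occurrence(s) of z with (x * x)
  => ( x - ( x * x ) ) == 9
stmt 1: z := z - x  -- replace 0 occurrence(s) of z with (z - x)
  => ( x - ( x * x ) ) == 9

Answer: ( x - ( x * x ) ) == 9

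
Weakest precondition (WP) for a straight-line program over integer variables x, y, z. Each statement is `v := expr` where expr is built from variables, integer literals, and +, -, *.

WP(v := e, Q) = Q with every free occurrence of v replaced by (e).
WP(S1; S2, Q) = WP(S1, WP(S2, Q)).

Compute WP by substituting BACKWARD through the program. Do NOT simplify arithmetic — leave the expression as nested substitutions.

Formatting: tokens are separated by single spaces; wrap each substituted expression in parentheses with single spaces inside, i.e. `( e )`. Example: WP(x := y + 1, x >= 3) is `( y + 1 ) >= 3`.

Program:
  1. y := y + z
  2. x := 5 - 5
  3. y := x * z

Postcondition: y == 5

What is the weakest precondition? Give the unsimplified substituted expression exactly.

Answer: ( ( 5 - 5 ) * z ) == 5

Derivation:
post: y == 5
stmt 3: y := x * z  -- replace 1 occurrence(s) of y with (x * z)
  => ( x * z ) == 5
stmt 2: x := 5 - 5  -- replace 1 occurrence(s) of x with (5 - 5)
  => ( ( 5 - 5 ) * z ) == 5
stmt 1: y := y + z  -- replace 0 occurrence(s) of y with (y + z)
  => ( ( 5 - 5 ) * z ) == 5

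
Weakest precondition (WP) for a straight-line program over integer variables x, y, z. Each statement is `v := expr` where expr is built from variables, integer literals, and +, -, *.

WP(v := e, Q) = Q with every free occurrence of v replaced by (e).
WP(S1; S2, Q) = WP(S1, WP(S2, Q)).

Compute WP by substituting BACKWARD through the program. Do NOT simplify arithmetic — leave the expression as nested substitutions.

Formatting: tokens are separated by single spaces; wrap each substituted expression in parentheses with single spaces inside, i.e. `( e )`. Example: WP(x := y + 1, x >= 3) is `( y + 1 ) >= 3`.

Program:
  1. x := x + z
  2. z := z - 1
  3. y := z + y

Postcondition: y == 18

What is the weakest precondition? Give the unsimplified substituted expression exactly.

post: y == 18
stmt 3: y := z + y  -- replace 1 occurrence(s) of y with (z + y)
  => ( z + y ) == 18
stmt 2: z := z - 1  -- replace 1 occurrence(s) of z with (z - 1)
  => ( ( z - 1 ) + y ) == 18
stmt 1: x := x + z  -- replace 0 occurrence(s) of x with (x + z)
  => ( ( z - 1 ) + y ) == 18

Answer: ( ( z - 1 ) + y ) == 18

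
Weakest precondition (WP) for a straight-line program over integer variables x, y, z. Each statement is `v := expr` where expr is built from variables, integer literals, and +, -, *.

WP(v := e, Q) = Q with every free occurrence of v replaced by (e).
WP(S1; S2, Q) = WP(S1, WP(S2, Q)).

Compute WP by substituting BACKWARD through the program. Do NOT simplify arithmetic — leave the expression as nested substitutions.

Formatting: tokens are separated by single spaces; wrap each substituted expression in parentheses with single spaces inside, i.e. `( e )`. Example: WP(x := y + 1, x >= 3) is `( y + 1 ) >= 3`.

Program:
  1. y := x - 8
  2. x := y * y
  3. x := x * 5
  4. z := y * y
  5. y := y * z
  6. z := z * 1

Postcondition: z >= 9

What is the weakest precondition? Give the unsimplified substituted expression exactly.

post: z >= 9
stmt 6: z := z * 1  -- replace 1 occurrence(s) of z with (z * 1)
  => ( z * 1 ) >= 9
stmt 5: y := y * z  -- replace 0 occurrence(s) of y with (y * z)
  => ( z * 1 ) >= 9
stmt 4: z := y * y  -- replace 1 occurrence(s) of z with (y * y)
  => ( ( y * y ) * 1 ) >= 9
stmt 3: x := x * 5  -- replace 0 occurrence(s) of x with (x * 5)
  => ( ( y * y ) * 1 ) >= 9
stmt 2: x := y * y  -- replace 0 occurrence(s) of x with (y * y)
  => ( ( y * y ) * 1 ) >= 9
stmt 1: y := x - 8  -- replace 2 occurrence(s) of y with (x - 8)
  => ( ( ( x - 8 ) * ( x - 8 ) ) * 1 ) >= 9

Answer: ( ( ( x - 8 ) * ( x - 8 ) ) * 1 ) >= 9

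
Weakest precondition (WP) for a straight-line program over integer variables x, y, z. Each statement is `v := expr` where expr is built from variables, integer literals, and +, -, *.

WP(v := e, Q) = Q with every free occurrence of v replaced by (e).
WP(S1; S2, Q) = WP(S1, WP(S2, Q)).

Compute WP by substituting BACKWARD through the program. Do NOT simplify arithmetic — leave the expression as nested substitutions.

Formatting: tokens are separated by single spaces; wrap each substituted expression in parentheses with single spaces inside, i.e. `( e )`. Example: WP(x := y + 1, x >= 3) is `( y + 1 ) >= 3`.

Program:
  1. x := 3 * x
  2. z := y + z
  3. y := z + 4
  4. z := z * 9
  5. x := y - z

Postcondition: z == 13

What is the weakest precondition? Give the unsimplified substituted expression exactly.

Answer: ( ( y + z ) * 9 ) == 13

Derivation:
post: z == 13
stmt 5: x := y - z  -- replace 0 occurrence(s) of x with (y - z)
  => z == 13
stmt 4: z := z * 9  -- replace 1 occurrence(s) of z with (z * 9)
  => ( z * 9 ) == 13
stmt 3: y := z + 4  -- replace 0 occurrence(s) of y with (z + 4)
  => ( z * 9 ) == 13
stmt 2: z := y + z  -- replace 1 occurrence(s) of z with (y + z)
  => ( ( y + z ) * 9 ) == 13
stmt 1: x := 3 * x  -- replace 0 occurrence(s) of x with (3 * x)
  => ( ( y + z ) * 9 ) == 13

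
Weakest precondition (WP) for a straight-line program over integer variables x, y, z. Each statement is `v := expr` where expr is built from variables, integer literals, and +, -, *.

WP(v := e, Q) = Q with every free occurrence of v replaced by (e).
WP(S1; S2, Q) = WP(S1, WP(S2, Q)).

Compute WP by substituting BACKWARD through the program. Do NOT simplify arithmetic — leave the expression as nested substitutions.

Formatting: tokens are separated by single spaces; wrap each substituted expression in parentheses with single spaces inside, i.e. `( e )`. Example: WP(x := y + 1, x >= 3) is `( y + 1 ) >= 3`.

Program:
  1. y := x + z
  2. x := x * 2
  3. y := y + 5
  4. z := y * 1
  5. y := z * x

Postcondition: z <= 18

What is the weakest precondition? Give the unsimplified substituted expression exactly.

Answer: ( ( ( x + z ) + 5 ) * 1 ) <= 18

Derivation:
post: z <= 18
stmt 5: y := z * x  -- replace 0 occurrence(s) of y with (z * x)
  => z <= 18
stmt 4: z := y * 1  -- replace 1 occurrence(s) of z with (y * 1)
  => ( y * 1 ) <= 18
stmt 3: y := y + 5  -- replace 1 occurrence(s) of y with (y + 5)
  => ( ( y + 5 ) * 1 ) <= 18
stmt 2: x := x * 2  -- replace 0 occurrence(s) of x with (x * 2)
  => ( ( y + 5 ) * 1 ) <= 18
stmt 1: y := x + z  -- replace 1 occurrence(s) of y with (x + z)
  => ( ( ( x + z ) + 5 ) * 1 ) <= 18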